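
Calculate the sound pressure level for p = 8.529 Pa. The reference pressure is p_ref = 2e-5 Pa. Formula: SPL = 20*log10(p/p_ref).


p / p_ref = 8.529 / 2e-5 = 426450
SPL = 20 * log10(426450) = 112.6 dB


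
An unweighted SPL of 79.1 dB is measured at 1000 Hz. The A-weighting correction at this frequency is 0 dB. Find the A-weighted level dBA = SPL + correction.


A-weighting table: 1000 Hz -> 0 dB correction
SPL_A = SPL + correction = 79.1 + (0) = 79.1 dBA


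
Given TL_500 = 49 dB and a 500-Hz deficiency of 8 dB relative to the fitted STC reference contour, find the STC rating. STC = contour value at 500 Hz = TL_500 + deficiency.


By ASTM E413, STC = value of the fitted reference contour at 500 Hz.
Contour value at 500 Hz = TL_500 + deficiency = 49 + 8 = 57
STC = 57


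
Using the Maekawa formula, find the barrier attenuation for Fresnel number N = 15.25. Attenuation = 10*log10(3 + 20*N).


3 + 20*N = 3 + 20*15.25 = 308
Att = 10*log10(308) = 24.886 dB


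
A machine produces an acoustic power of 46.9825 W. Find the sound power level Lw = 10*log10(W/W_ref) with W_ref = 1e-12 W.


W / W_ref = 46.9825 / 1e-12 = 4.69825e+13
Lw = 10 * log10(4.69825e+13) = 136.72 dB


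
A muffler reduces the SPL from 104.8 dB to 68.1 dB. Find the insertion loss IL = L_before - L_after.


Insertion loss = SPL without muffler - SPL with muffler
IL = 104.8 - 68.1 = 36.7 dB


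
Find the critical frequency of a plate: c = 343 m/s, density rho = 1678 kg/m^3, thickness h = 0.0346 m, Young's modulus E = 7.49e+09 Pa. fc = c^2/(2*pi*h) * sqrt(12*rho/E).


12*rho/E = 12*1678/7.49e+09 = 2.68838e-06
sqrt(12*rho/E) = sqrt(2.68838e-06) = 0.00163963
c^2/(2*pi*h) = 343^2/(2*pi*0.0346) = 541168
fc = 541168 * 0.00163963 = 887.32 Hz


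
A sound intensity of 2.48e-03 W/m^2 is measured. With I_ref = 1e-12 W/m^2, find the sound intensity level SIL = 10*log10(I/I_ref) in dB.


I / I_ref = 2.48e-03 / 1e-12 = 2.48e+09
SIL = 10 * log10(2.48e+09) = 93.945 dB


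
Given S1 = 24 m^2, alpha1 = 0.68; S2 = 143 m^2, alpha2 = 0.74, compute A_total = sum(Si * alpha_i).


24 * 0.68 = 16.32
143 * 0.74 = 105.82
A_total = 16.32 + 105.82 = 122.14 m^2


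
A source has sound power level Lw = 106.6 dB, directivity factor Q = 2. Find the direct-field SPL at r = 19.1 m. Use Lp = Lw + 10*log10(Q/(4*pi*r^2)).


4*pi*r^2 = 4*pi*19.1^2 = 4584.34 m^2
Q / (4*pi*r^2) = 2 / 4584.34 = 0.000436268
Lp = 106.6 + 10*log10(0.000436268) = 72.998 dB


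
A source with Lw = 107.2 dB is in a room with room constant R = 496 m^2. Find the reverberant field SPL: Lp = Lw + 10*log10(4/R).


4/R = 4/496 = 0.00806452
Lp = 107.2 + 10*log10(0.00806452) = 86.266 dB


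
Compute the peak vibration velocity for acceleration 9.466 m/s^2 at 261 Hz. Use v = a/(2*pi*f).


omega = 2*pi*f = 2*pi*261 = 1639.91 rad/s
v = a / omega = 9.466 / 1639.91 = 0.0057723 m/s


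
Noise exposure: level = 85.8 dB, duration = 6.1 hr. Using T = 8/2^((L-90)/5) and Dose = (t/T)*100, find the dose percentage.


T_allowed = 8 / 2^((85.8 - 90)/5) = 14.3204 hr
Dose = 6.1 / 14.3204 * 100 = 42.597 %


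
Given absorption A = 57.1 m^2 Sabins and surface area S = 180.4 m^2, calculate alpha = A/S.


Absorption coefficient = absorbed power / incident power
alpha = A / S = 57.1 / 180.4 = 0.31652


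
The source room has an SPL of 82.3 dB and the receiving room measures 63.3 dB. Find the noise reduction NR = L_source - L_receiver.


NR = L_source - L_receiver (difference between source and receiving room levels)
NR = 82.3 - 63.3 = 19 dB


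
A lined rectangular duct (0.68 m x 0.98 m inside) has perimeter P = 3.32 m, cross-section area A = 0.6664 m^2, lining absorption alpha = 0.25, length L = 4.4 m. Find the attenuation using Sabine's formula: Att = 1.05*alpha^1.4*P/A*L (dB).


alpha^1.4 = 0.25^1.4 = 0.143587
Attenuation rate = 1.05 * alpha^1.4 * P / A
= 1.05 * 0.143587 * 3.32 / 0.6664 = 0.751117 dB/m
Total Att = 0.751117 * 4.4 = 3.3049 dB


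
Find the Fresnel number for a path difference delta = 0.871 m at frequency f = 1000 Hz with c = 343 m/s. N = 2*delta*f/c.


N = 2*delta*f/c = 2*delta/lambda, where lambda = c/f
lambda = 343 / 1000 = 0.343 m
N = 2 * 0.871 / 0.343 = 5.0787


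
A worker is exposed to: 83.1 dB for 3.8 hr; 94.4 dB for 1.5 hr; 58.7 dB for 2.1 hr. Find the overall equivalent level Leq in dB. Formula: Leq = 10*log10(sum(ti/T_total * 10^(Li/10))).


T_total = 3.8 + 1.5 + 2.1 = 7.4 hr
(3.8/7.4) * 10^(83.1/10) = 1.04846e+08
(1.5/7.4) * 10^(94.4/10) = 5.5829e+08
(2.1/7.4) * 10^(58.7/10) = 210372
Sum = 1.04846e+08 + 5.5829e+08 + 210372 = 6.63346e+08
Leq = 10*log10(6.63346e+08) = 88.217 dB


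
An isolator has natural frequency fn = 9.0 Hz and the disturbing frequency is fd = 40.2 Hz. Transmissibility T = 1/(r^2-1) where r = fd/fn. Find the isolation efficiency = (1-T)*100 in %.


r = 40.2 / 9.0 = 4.46667
r^2 - 1 = 4.46667^2 - 1 = 18.9511
T = 1/18.9511 = 0.0527674
Efficiency = (1 - 0.0527674)*100 = 94.723 %


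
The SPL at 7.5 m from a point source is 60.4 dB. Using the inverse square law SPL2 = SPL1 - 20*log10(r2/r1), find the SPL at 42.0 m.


r2/r1 = 42.0/7.5 = 5.6
Correction = 20*log10(5.6) = 14.9638 dB
SPL2 = 60.4 - 14.9638 = 45.436 dB


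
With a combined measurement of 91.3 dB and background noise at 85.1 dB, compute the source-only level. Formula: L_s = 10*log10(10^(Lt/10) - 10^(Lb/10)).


10^(91.3/10) = 1.34896e+09
10^(85.1/10) = 3.23594e+08
Difference = 1.34896e+09 - 3.23594e+08 = 1.02537e+09
L_source = 10*log10(1.02537e+09) = 90.109 dB


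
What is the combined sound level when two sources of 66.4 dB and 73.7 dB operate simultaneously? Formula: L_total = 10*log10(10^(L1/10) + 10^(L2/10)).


10^(66.4/10) = 4.36516e+06
10^(73.7/10) = 2.34423e+07
Sum = 4.36516e+06 + 2.34423e+07 = 2.78075e+07
L_total = 10*log10(2.78075e+07) = 74.442 dB


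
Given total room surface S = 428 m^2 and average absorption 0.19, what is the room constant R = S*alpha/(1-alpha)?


R = 428 * 0.19 / (1 - 0.19) = 100.4 m^2


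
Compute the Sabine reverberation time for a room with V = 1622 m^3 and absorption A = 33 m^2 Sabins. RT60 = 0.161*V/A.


RT60 = 0.161 * 1622 / 33 = 7.9134 s


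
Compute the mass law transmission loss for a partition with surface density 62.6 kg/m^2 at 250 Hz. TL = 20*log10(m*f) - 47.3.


m * f = 62.6 * 250 = 15650
20*log10(15650) = 83.8903 dB
TL = 83.8903 - 47.3 = 36.59 dB


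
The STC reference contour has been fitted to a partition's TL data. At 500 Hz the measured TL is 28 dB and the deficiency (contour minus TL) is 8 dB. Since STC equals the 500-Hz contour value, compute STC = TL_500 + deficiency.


By ASTM E413, STC = value of the fitted reference contour at 500 Hz.
Contour value at 500 Hz = TL_500 + deficiency = 28 + 8 = 36
STC = 36


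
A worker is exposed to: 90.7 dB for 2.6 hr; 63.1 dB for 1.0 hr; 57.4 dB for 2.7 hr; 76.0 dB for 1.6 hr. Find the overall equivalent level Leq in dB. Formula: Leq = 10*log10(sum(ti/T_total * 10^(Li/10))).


T_total = 2.6 + 1.0 + 2.7 + 1.6 = 7.9 hr
(2.6/7.9) * 10^(90.7/10) = 3.86675e+08
(1.0/7.9) * 10^(63.1/10) = 258448
(2.7/7.9) * 10^(57.4/10) = 187818
(1.6/7.9) * 10^(76.0/10) = 8.06293e+06
Sum = 3.86675e+08 + 258448 + 187818 + 8.06293e+06 = 3.95184e+08
Leq = 10*log10(3.95184e+08) = 85.968 dB


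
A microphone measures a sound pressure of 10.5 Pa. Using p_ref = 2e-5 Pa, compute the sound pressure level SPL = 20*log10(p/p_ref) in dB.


p / p_ref = 10.5 / 2e-5 = 525000
SPL = 20 * log10(525000) = 114.4 dB


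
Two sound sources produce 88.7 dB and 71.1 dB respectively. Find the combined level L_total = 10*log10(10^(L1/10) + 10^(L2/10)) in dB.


10^(88.7/10) = 7.4131e+08
10^(71.1/10) = 1.28825e+07
Sum = 7.4131e+08 + 1.28825e+07 = 7.54192e+08
L_total = 10*log10(7.54192e+08) = 88.775 dB


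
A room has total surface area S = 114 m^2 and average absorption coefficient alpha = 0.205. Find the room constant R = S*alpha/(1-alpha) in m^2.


R = 114 * 0.205 / (1 - 0.205) = 29.396 m^2


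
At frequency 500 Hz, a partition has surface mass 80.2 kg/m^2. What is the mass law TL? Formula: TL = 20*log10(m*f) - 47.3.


m * f = 80.2 * 500 = 40100
20*log10(40100) = 92.0629 dB
TL = 92.0629 - 47.3 = 44.763 dB


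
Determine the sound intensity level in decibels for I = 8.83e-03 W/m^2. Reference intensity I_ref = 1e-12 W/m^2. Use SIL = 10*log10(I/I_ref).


I / I_ref = 8.83e-03 / 1e-12 = 8.83e+09
SIL = 10 * log10(8.83e+09) = 99.46 dB


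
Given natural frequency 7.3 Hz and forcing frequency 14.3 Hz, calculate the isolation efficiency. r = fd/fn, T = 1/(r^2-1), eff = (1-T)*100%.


r = 14.3 / 7.3 = 1.9589
r^2 - 1 = 1.9589^2 - 1 = 2.83729
T = 1/2.83729 = 0.352449
Efficiency = (1 - 0.352449)*100 = 64.755 %


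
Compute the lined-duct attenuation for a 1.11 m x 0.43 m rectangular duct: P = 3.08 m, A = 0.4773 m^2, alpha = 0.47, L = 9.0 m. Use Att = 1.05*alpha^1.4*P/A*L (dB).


alpha^1.4 = 0.47^1.4 = 0.347486
Attenuation rate = 1.05 * alpha^1.4 * P / A
= 1.05 * 0.347486 * 3.08 / 0.4773 = 2.35443 dB/m
Total Att = 2.35443 * 9.0 = 21.19 dB


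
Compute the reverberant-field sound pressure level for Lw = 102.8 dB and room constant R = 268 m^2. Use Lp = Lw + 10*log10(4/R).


4/R = 4/268 = 0.0149254
Lp = 102.8 + 10*log10(0.0149254) = 84.539 dB


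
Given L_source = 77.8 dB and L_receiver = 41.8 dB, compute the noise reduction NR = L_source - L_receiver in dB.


NR = L_source - L_receiver (difference between source and receiving room levels)
NR = 77.8 - 41.8 = 36 dB


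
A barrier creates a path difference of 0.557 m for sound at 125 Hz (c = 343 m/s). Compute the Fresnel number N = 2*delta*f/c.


N = 2*delta*f/c = 2*delta/lambda, where lambda = c/f
lambda = 343 / 125 = 2.744 m
N = 2 * 0.557 / 2.744 = 0.40598


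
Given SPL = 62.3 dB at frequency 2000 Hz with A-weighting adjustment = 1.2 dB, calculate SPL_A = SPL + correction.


A-weighting table: 2000 Hz -> 1.2 dB correction
SPL_A = SPL + correction = 62.3 + (1.2) = 63.5 dBA


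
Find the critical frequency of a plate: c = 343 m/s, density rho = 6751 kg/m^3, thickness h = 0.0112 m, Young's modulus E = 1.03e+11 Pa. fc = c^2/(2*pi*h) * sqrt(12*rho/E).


12*rho/E = 12*6751/1.03e+11 = 7.86524e-07
sqrt(12*rho/E) = sqrt(7.86524e-07) = 0.000886862
c^2/(2*pi*h) = 343^2/(2*pi*0.0112) = 1.67182e+06
fc = 1.67182e+06 * 0.000886862 = 1482.7 Hz


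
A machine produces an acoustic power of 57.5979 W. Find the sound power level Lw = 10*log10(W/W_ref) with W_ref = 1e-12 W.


W / W_ref = 57.5979 / 1e-12 = 5.75979e+13
Lw = 10 * log10(5.75979e+13) = 137.6 dB


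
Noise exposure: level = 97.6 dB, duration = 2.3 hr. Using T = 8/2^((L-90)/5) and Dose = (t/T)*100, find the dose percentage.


T_allowed = 8 / 2^((97.6 - 90)/5) = 2.78949 hr
Dose = 2.3 / 2.78949 * 100 = 82.452 %


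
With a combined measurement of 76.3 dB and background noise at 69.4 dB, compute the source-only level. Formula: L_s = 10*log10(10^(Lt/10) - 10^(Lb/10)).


10^(76.3/10) = 4.2658e+07
10^(69.4/10) = 8.70964e+06
Difference = 4.2658e+07 - 8.70964e+06 = 3.39484e+07
L_source = 10*log10(3.39484e+07) = 75.308 dB


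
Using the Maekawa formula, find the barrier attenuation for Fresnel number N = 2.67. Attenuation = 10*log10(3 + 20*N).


3 + 20*N = 3 + 20*2.67 = 56.4
Att = 10*log10(56.4) = 17.513 dB


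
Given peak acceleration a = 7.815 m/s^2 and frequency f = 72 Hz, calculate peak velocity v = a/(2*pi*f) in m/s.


omega = 2*pi*f = 2*pi*72 = 452.389 rad/s
v = a / omega = 7.815 / 452.389 = 0.017275 m/s


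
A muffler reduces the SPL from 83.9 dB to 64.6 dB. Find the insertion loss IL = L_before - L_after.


Insertion loss = SPL without muffler - SPL with muffler
IL = 83.9 - 64.6 = 19.3 dB


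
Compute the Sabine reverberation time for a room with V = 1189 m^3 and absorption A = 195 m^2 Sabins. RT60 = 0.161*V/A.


RT60 = 0.161 * 1189 / 195 = 0.98169 s


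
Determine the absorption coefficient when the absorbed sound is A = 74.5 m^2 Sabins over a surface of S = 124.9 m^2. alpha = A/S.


Absorption coefficient = absorbed power / incident power
alpha = A / S = 74.5 / 124.9 = 0.59648


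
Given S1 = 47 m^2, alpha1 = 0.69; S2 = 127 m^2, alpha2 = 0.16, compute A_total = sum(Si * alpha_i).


47 * 0.69 = 32.43
127 * 0.16 = 20.32
A_total = 32.43 + 20.32 = 52.75 m^2


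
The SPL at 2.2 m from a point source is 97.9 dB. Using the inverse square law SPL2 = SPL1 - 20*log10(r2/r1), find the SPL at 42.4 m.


r2/r1 = 42.4/2.2 = 19.2727
Correction = 20*log10(19.2727) = 25.6989 dB
SPL2 = 97.9 - 25.6989 = 72.201 dB


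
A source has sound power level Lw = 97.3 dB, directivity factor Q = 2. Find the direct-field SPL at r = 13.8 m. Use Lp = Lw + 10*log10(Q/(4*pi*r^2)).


4*pi*r^2 = 4*pi*13.8^2 = 2393.14 m^2
Q / (4*pi*r^2) = 2 / 2393.14 = 0.000835722
Lp = 97.3 + 10*log10(0.000835722) = 66.521 dB


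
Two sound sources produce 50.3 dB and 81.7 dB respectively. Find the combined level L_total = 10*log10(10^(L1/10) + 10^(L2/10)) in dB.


10^(50.3/10) = 107152
10^(81.7/10) = 1.47911e+08
Sum = 107152 + 1.47911e+08 = 1.48018e+08
L_total = 10*log10(1.48018e+08) = 81.703 dB


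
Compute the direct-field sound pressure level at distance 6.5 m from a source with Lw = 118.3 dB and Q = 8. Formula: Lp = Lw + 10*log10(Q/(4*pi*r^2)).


4*pi*r^2 = 4*pi*6.5^2 = 530.929 m^2
Q / (4*pi*r^2) = 8 / 530.929 = 0.0150679
Lp = 118.3 + 10*log10(0.0150679) = 100.08 dB


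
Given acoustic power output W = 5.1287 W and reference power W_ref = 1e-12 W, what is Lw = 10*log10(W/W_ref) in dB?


W / W_ref = 5.1287 / 1e-12 = 5.1287e+12
Lw = 10 * log10(5.1287e+12) = 127.1 dB


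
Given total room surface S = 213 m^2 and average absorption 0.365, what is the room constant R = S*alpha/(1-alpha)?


R = 213 * 0.365 / (1 - 0.365) = 122.43 m^2


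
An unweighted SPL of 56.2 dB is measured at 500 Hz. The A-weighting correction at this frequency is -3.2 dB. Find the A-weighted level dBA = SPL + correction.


A-weighting table: 500 Hz -> -3.2 dB correction
SPL_A = SPL + correction = 56.2 + (-3.2) = 53 dBA


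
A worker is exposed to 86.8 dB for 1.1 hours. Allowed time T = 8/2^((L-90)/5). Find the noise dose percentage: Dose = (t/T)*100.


T_allowed = 8 / 2^((86.8 - 90)/5) = 12.4666 hr
Dose = 1.1 / 12.4666 * 100 = 8.8236 %


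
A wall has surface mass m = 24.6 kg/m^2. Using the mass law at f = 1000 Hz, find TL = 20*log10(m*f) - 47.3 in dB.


m * f = 24.6 * 1000 = 24600
20*log10(24600) = 87.8187 dB
TL = 87.8187 - 47.3 = 40.519 dB


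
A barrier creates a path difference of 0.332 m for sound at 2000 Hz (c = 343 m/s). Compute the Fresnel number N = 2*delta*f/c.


N = 2*delta*f/c = 2*delta/lambda, where lambda = c/f
lambda = 343 / 2000 = 0.1715 m
N = 2 * 0.332 / 0.1715 = 3.8717


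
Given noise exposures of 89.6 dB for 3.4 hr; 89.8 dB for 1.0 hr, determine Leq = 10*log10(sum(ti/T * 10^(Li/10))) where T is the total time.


T_total = 3.4 + 1.0 = 4.4 hr
(3.4/4.4) * 10^(89.6/10) = 7.04736e+08
(1.0/4.4) * 10^(89.8/10) = 2.17044e+08
Sum = 7.04736e+08 + 2.17044e+08 = 9.2178e+08
Leq = 10*log10(9.2178e+08) = 89.646 dB


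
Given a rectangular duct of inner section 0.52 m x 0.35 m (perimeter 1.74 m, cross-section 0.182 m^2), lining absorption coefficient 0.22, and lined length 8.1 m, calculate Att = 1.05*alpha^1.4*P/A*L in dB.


alpha^1.4 = 0.22^1.4 = 0.120058
Attenuation rate = 1.05 * alpha^1.4 * P / A
= 1.05 * 0.120058 * 1.74 / 0.182 = 1.2052 dB/m
Total Att = 1.2052 * 8.1 = 9.7621 dB


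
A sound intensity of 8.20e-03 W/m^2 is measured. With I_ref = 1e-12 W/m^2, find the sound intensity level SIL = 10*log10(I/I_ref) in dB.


I / I_ref = 8.20e-03 / 1e-12 = 8.2e+09
SIL = 10 * log10(8.2e+09) = 99.138 dB


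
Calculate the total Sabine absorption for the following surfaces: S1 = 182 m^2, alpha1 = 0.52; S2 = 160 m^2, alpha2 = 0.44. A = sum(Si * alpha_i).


182 * 0.52 = 94.64
160 * 0.44 = 70.4
A_total = 94.64 + 70.4 = 165.04 m^2


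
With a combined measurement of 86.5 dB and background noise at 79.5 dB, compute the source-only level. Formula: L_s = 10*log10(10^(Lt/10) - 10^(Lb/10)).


10^(86.5/10) = 4.46684e+08
10^(79.5/10) = 8.91251e+07
Difference = 4.46684e+08 - 8.91251e+07 = 3.57559e+08
L_source = 10*log10(3.57559e+08) = 85.533 dB


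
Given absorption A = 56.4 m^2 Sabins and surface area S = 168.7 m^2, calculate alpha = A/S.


Absorption coefficient = absorbed power / incident power
alpha = A / S = 56.4 / 168.7 = 0.33432


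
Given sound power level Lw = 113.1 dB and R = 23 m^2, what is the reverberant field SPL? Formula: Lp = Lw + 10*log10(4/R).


4/R = 4/23 = 0.173913
Lp = 113.1 + 10*log10(0.173913) = 105.5 dB


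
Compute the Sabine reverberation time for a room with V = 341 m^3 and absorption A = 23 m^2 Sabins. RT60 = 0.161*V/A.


RT60 = 0.161 * 341 / 23 = 2.387 s


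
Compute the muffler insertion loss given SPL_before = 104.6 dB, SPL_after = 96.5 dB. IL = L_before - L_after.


Insertion loss = SPL without muffler - SPL with muffler
IL = 104.6 - 96.5 = 8.1 dB


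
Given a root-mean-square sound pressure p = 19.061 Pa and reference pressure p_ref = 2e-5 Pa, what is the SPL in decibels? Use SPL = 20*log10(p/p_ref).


p / p_ref = 19.061 / 2e-5 = 953050
SPL = 20 * log10(953050) = 119.58 dB


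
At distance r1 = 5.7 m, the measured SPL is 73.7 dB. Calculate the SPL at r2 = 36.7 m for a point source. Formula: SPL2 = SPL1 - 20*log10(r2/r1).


r2/r1 = 36.7/5.7 = 6.4386
Correction = 20*log10(6.4386) = 16.1758 dB
SPL2 = 73.7 - 16.1758 = 57.524 dB


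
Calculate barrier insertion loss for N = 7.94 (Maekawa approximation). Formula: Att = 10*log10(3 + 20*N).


3 + 20*N = 3 + 20*7.94 = 161.8
Att = 10*log10(161.8) = 22.09 dB


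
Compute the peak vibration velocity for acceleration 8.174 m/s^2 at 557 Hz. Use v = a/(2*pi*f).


omega = 2*pi*f = 2*pi*557 = 3499.73 rad/s
v = a / omega = 8.174 / 3499.73 = 0.0023356 m/s


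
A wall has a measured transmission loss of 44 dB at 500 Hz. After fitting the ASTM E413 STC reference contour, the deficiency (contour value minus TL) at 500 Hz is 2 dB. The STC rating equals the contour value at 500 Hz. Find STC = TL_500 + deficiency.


By ASTM E413, STC = value of the fitted reference contour at 500 Hz.
Contour value at 500 Hz = TL_500 + deficiency = 44 + 2 = 46
STC = 46


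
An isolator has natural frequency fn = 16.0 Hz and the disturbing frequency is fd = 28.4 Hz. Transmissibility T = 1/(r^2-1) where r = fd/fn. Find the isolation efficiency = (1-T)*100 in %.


r = 28.4 / 16.0 = 1.775
r^2 - 1 = 1.775^2 - 1 = 2.15062
T = 1/2.15062 = 0.464982
Efficiency = (1 - 0.464982)*100 = 53.502 %


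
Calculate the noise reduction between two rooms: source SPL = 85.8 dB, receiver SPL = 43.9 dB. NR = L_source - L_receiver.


NR = L_source - L_receiver (difference between source and receiving room levels)
NR = 85.8 - 43.9 = 41.9 dB


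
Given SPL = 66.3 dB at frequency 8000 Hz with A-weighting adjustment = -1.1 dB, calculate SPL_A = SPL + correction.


A-weighting table: 8000 Hz -> -1.1 dB correction
SPL_A = SPL + correction = 66.3 + (-1.1) = 65.2 dBA


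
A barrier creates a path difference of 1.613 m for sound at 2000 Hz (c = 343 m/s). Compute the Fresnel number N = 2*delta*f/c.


N = 2*delta*f/c = 2*delta/lambda, where lambda = c/f
lambda = 343 / 2000 = 0.1715 m
N = 2 * 1.613 / 0.1715 = 18.81


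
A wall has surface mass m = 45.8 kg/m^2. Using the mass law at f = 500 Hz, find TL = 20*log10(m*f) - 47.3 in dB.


m * f = 45.8 * 500 = 22900
20*log10(22900) = 87.1967 dB
TL = 87.1967 - 47.3 = 39.897 dB


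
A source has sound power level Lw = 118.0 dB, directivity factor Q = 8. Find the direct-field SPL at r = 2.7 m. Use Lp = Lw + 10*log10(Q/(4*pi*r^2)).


4*pi*r^2 = 4*pi*2.7^2 = 91.6088 m^2
Q / (4*pi*r^2) = 8 / 91.6088 = 0.0873279
Lp = 118.0 + 10*log10(0.0873279) = 107.41 dB


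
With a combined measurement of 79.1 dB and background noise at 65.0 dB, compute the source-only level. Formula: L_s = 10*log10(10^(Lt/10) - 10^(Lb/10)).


10^(79.1/10) = 8.12831e+07
10^(65.0/10) = 3.16228e+06
Difference = 8.12831e+07 - 3.16228e+06 = 7.81208e+07
L_source = 10*log10(7.81208e+07) = 78.928 dB


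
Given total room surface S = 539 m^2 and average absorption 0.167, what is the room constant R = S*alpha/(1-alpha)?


R = 539 * 0.167 / (1 - 0.167) = 108.06 m^2


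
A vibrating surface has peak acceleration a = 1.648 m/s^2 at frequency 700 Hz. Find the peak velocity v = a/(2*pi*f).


omega = 2*pi*f = 2*pi*700 = 4398.23 rad/s
v = a / omega = 1.648 / 4398.23 = 0.0003747 m/s


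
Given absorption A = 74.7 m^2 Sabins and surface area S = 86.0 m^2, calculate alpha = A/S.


Absorption coefficient = absorbed power / incident power
alpha = A / S = 74.7 / 86.0 = 0.8686


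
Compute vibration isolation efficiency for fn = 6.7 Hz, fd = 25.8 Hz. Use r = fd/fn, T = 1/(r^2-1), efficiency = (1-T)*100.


r = 25.8 / 6.7 = 3.85075
r^2 - 1 = 3.85075^2 - 1 = 13.8283
T = 1/13.8283 = 0.0723155
Efficiency = (1 - 0.0723155)*100 = 92.768 %


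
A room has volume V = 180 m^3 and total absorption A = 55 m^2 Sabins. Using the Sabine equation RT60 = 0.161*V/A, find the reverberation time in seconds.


RT60 = 0.161 * 180 / 55 = 0.52691 s


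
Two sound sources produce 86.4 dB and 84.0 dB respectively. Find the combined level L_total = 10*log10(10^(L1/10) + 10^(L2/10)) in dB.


10^(86.4/10) = 4.36516e+08
10^(84.0/10) = 2.51189e+08
Sum = 4.36516e+08 + 2.51189e+08 = 6.87705e+08
L_total = 10*log10(6.87705e+08) = 88.374 dB


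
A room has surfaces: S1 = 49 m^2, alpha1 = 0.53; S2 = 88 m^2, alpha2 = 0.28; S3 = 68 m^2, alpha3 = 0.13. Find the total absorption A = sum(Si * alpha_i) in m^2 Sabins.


49 * 0.53 = 25.97
88 * 0.28 = 24.64
68 * 0.13 = 8.84
A_total = 25.97 + 24.64 + 8.84 = 59.45 m^2


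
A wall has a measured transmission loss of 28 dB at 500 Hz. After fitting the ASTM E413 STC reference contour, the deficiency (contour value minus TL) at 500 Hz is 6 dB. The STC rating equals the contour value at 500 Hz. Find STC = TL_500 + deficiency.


By ASTM E413, STC = value of the fitted reference contour at 500 Hz.
Contour value at 500 Hz = TL_500 + deficiency = 28 + 6 = 34
STC = 34


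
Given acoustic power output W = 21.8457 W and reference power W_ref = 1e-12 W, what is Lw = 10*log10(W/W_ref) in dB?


W / W_ref = 21.8457 / 1e-12 = 2.18457e+13
Lw = 10 * log10(2.18457e+13) = 133.39 dB


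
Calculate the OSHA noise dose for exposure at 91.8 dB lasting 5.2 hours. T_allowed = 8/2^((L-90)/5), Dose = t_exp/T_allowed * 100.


T_allowed = 8 / 2^((91.8 - 90)/5) = 6.23332 hr
Dose = 5.2 / 6.23332 * 100 = 83.423 %


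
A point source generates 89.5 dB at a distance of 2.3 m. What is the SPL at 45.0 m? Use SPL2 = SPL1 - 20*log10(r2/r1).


r2/r1 = 45.0/2.3 = 19.5652
Correction = 20*log10(19.5652) = 25.8297 dB
SPL2 = 89.5 - 25.8297 = 63.67 dB


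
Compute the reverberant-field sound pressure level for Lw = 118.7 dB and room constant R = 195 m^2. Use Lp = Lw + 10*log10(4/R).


4/R = 4/195 = 0.0205128
Lp = 118.7 + 10*log10(0.0205128) = 101.82 dB


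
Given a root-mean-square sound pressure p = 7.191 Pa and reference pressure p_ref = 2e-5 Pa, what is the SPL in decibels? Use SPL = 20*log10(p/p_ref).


p / p_ref = 7.191 / 2e-5 = 359550
SPL = 20 * log10(359550) = 111.12 dB


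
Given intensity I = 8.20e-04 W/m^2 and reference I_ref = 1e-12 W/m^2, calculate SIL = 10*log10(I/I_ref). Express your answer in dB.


I / I_ref = 8.20e-04 / 1e-12 = 8.2e+08
SIL = 10 * log10(8.2e+08) = 89.138 dB


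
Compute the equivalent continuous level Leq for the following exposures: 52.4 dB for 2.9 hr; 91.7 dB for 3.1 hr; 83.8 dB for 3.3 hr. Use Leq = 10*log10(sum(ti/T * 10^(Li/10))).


T_total = 2.9 + 3.1 + 3.3 = 9.3 hr
(2.9/9.3) * 10^(52.4/10) = 54189.5
(3.1/9.3) * 10^(91.7/10) = 4.93036e+08
(3.3/9.3) * 10^(83.8/10) = 8.51199e+07
Sum = 54189.5 + 4.93036e+08 + 8.51199e+07 = 5.7821e+08
Leq = 10*log10(5.7821e+08) = 87.621 dB


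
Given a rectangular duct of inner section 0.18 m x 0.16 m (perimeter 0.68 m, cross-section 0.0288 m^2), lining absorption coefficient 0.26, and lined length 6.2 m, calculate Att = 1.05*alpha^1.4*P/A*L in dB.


alpha^1.4 = 0.26^1.4 = 0.151692
Attenuation rate = 1.05 * alpha^1.4 * P / A
= 1.05 * 0.151692 * 0.68 / 0.0288 = 3.7607 dB/m
Total Att = 3.7607 * 6.2 = 23.316 dB


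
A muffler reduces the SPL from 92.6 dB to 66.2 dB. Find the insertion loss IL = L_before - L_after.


Insertion loss = SPL without muffler - SPL with muffler
IL = 92.6 - 66.2 = 26.4 dB


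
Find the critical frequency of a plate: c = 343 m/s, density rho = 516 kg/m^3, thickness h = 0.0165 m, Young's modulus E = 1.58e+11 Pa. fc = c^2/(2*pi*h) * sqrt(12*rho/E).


12*rho/E = 12*516/1.58e+11 = 3.91899e-08
sqrt(12*rho/E) = sqrt(3.91899e-08) = 0.000197964
c^2/(2*pi*h) = 343^2/(2*pi*0.0165) = 1.13481e+06
fc = 1.13481e+06 * 0.000197964 = 224.65 Hz


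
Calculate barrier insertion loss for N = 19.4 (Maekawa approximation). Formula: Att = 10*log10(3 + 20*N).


3 + 20*N = 3 + 20*19.4 = 391
Att = 10*log10(391) = 25.922 dB


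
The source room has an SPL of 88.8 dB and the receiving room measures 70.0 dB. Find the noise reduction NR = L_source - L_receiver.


NR = L_source - L_receiver (difference between source and receiving room levels)
NR = 88.8 - 70.0 = 18.8 dB


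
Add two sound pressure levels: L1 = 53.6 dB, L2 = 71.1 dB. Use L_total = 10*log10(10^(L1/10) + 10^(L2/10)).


10^(53.6/10) = 229087
10^(71.1/10) = 1.28825e+07
Sum = 229087 + 1.28825e+07 = 1.31116e+07
L_total = 10*log10(1.31116e+07) = 71.177 dB


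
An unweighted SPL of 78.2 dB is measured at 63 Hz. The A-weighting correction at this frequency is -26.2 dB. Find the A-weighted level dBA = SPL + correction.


A-weighting table: 63 Hz -> -26.2 dB correction
SPL_A = SPL + correction = 78.2 + (-26.2) = 52 dBA


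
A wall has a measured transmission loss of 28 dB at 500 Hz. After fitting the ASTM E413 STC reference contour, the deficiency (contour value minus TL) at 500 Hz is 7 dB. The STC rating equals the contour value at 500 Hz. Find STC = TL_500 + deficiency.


By ASTM E413, STC = value of the fitted reference contour at 500 Hz.
Contour value at 500 Hz = TL_500 + deficiency = 28 + 7 = 35
STC = 35


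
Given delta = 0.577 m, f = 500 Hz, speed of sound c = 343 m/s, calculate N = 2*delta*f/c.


N = 2*delta*f/c = 2*delta/lambda, where lambda = c/f
lambda = 343 / 500 = 0.686 m
N = 2 * 0.577 / 0.686 = 1.6822


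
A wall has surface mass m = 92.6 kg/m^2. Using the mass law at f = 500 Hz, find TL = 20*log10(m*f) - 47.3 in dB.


m * f = 92.6 * 500 = 46300
20*log10(46300) = 93.3116 dB
TL = 93.3116 - 47.3 = 46.012 dB


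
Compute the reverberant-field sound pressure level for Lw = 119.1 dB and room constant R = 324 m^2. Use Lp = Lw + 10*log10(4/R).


4/R = 4/324 = 0.0123457
Lp = 119.1 + 10*log10(0.0123457) = 100.02 dB


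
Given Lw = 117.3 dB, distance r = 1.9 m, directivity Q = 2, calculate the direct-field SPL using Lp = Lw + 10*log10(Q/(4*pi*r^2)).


4*pi*r^2 = 4*pi*1.9^2 = 45.3646 m^2
Q / (4*pi*r^2) = 2 / 45.3646 = 0.0440872
Lp = 117.3 + 10*log10(0.0440872) = 103.74 dB


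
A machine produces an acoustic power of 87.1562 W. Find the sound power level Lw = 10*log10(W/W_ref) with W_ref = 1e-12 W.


W / W_ref = 87.1562 / 1e-12 = 8.71562e+13
Lw = 10 * log10(8.71562e+13) = 139.4 dB


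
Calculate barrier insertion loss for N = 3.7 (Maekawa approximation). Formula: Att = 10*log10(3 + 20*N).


3 + 20*N = 3 + 20*3.7 = 77
Att = 10*log10(77) = 18.865 dB


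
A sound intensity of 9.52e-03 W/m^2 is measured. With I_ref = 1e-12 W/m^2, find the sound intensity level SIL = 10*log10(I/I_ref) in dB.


I / I_ref = 9.52e-03 / 1e-12 = 9.52e+09
SIL = 10 * log10(9.52e+09) = 99.786 dB


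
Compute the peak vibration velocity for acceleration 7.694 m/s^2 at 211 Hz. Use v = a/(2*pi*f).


omega = 2*pi*f = 2*pi*211 = 1325.75 rad/s
v = a / omega = 7.694 / 1325.75 = 0.0058035 m/s


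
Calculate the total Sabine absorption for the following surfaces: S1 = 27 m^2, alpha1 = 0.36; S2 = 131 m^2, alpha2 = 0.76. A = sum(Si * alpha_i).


27 * 0.36 = 9.72
131 * 0.76 = 99.56
A_total = 9.72 + 99.56 = 109.28 m^2


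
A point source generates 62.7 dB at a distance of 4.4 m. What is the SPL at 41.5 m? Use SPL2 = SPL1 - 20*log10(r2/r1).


r2/r1 = 41.5/4.4 = 9.43182
Correction = 20*log10(9.43182) = 19.4919 dB
SPL2 = 62.7 - 19.4919 = 43.208 dB


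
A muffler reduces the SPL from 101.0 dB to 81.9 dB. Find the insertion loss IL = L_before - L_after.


Insertion loss = SPL without muffler - SPL with muffler
IL = 101.0 - 81.9 = 19.1 dB


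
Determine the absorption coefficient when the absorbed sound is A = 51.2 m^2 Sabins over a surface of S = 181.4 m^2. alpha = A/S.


Absorption coefficient = absorbed power / incident power
alpha = A / S = 51.2 / 181.4 = 0.28225


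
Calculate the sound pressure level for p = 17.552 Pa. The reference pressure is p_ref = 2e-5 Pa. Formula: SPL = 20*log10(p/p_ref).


p / p_ref = 17.552 / 2e-5 = 877600
SPL = 20 * log10(877600) = 118.87 dB


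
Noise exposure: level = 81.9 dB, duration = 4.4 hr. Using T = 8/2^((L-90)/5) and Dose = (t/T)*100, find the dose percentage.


T_allowed = 8 / 2^((81.9 - 90)/5) = 24.59 hr
Dose = 4.4 / 24.59 * 100 = 17.893 %


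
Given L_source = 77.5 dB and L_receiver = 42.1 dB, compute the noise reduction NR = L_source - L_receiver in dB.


NR = L_source - L_receiver (difference between source and receiving room levels)
NR = 77.5 - 42.1 = 35.4 dB


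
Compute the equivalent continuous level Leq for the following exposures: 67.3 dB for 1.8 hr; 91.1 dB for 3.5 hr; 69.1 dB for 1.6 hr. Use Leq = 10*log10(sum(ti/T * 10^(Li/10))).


T_total = 1.8 + 3.5 + 1.6 = 6.9 hr
(1.8/6.9) * 10^(67.3/10) = 1.40095e+06
(3.5/6.9) * 10^(91.1/10) = 6.5346e+08
(1.6/6.9) * 10^(69.1/10) = 1.88482e+06
Sum = 1.40095e+06 + 6.5346e+08 + 1.88482e+06 = 6.56746e+08
Leq = 10*log10(6.56746e+08) = 88.174 dB


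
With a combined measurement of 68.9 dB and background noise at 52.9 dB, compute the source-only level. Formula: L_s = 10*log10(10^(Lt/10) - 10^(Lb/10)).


10^(68.9/10) = 7.76247e+06
10^(52.9/10) = 194984
Difference = 7.76247e+06 - 194984 = 7.56749e+06
L_source = 10*log10(7.56749e+06) = 68.79 dB


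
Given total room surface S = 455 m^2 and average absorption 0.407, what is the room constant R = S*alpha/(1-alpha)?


R = 455 * 0.407 / (1 - 0.407) = 312.28 m^2


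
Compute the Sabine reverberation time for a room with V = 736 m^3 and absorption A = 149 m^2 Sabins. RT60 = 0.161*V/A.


RT60 = 0.161 * 736 / 149 = 0.79528 s


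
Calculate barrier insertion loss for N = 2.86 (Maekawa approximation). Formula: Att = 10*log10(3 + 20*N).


3 + 20*N = 3 + 20*2.86 = 60.2
Att = 10*log10(60.2) = 17.796 dB


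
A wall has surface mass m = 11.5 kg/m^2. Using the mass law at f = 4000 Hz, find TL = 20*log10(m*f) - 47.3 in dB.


m * f = 11.5 * 4000 = 46000
20*log10(46000) = 93.2552 dB
TL = 93.2552 - 47.3 = 45.955 dB


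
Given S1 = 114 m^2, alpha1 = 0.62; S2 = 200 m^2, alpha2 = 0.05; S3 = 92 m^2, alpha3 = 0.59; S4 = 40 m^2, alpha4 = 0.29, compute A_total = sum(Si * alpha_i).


114 * 0.62 = 70.68
200 * 0.05 = 10
92 * 0.59 = 54.28
40 * 0.29 = 11.6
A_total = 70.68 + 10 + 54.28 + 11.6 = 146.56 m^2


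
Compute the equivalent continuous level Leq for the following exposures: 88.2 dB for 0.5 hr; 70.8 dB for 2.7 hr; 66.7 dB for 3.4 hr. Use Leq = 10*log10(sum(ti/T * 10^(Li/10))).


T_total = 0.5 + 2.7 + 3.4 = 6.6 hr
(0.5/6.6) * 10^(88.2/10) = 5.00525e+07
(2.7/6.6) * 10^(70.8/10) = 4.91835e+06
(3.4/6.6) * 10^(66.7/10) = 2.40954e+06
Sum = 5.00525e+07 + 4.91835e+06 + 2.40954e+06 = 5.73804e+07
Leq = 10*log10(5.73804e+07) = 77.588 dB


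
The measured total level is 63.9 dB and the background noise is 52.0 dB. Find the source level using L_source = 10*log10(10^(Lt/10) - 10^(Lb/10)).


10^(63.9/10) = 2.45471e+06
10^(52.0/10) = 158489
Difference = 2.45471e+06 - 158489 = 2.29622e+06
L_source = 10*log10(2.29622e+06) = 63.61 dB


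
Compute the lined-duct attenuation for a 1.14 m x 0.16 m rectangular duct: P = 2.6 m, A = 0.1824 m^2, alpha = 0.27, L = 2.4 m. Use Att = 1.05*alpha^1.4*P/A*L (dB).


alpha^1.4 = 0.27^1.4 = 0.159922
Attenuation rate = 1.05 * alpha^1.4 * P / A
= 1.05 * 0.159922 * 2.6 / 0.1824 = 2.39357 dB/m
Total Att = 2.39357 * 2.4 = 5.7446 dB


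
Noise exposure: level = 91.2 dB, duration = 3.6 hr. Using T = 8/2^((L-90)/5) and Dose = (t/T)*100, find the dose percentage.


T_allowed = 8 / 2^((91.2 - 90)/5) = 6.77396 hr
Dose = 3.6 / 6.77396 * 100 = 53.145 %


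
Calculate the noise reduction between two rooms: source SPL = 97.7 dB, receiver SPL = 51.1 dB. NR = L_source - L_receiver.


NR = L_source - L_receiver (difference between source and receiving room levels)
NR = 97.7 - 51.1 = 46.6 dB


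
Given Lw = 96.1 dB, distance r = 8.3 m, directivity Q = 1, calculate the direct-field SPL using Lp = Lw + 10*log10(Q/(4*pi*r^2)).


4*pi*r^2 = 4*pi*8.3^2 = 865.697 m^2
Q / (4*pi*r^2) = 1 / 865.697 = 0.00115514
Lp = 96.1 + 10*log10(0.00115514) = 66.726 dB


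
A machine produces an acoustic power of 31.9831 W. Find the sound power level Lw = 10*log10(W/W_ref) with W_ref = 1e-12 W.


W / W_ref = 31.9831 / 1e-12 = 3.19831e+13
Lw = 10 * log10(3.19831e+13) = 135.05 dB


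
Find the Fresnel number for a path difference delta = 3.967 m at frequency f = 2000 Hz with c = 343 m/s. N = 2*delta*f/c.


N = 2*delta*f/c = 2*delta/lambda, where lambda = c/f
lambda = 343 / 2000 = 0.1715 m
N = 2 * 3.967 / 0.1715 = 46.262


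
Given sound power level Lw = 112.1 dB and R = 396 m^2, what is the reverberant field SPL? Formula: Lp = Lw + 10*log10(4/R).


4/R = 4/396 = 0.010101
Lp = 112.1 + 10*log10(0.010101) = 92.144 dB


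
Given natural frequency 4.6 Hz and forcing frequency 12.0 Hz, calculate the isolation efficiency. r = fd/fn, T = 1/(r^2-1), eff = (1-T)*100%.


r = 12.0 / 4.6 = 2.6087
r^2 - 1 = 2.6087^2 - 1 = 5.80532
T = 1/5.80532 = 0.172256
Efficiency = (1 - 0.172256)*100 = 82.774 %


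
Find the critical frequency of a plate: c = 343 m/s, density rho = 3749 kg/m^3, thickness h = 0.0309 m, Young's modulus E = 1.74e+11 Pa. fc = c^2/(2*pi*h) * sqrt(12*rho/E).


12*rho/E = 12*3749/1.74e+11 = 2.58552e-07
sqrt(12*rho/E) = sqrt(2.58552e-07) = 0.00050848
c^2/(2*pi*h) = 343^2/(2*pi*0.0309) = 605968
fc = 605968 * 0.00050848 = 308.12 Hz


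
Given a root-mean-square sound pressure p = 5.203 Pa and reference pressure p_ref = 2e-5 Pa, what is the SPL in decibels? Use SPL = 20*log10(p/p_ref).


p / p_ref = 5.203 / 2e-5 = 260150
SPL = 20 * log10(260150) = 108.3 dB


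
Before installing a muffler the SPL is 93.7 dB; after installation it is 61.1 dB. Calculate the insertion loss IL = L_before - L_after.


Insertion loss = SPL without muffler - SPL with muffler
IL = 93.7 - 61.1 = 32.6 dB


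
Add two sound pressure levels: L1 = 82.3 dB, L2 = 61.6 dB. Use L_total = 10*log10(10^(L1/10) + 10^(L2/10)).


10^(82.3/10) = 1.69824e+08
10^(61.6/10) = 1.44544e+06
Sum = 1.69824e+08 + 1.44544e+06 = 1.71269e+08
L_total = 10*log10(1.71269e+08) = 82.337 dB


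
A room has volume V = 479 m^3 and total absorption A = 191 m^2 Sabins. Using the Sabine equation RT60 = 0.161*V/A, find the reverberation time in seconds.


RT60 = 0.161 * 479 / 191 = 0.40376 s


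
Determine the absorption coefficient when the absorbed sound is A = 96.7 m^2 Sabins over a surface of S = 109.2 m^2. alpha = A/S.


Absorption coefficient = absorbed power / incident power
alpha = A / S = 96.7 / 109.2 = 0.88553


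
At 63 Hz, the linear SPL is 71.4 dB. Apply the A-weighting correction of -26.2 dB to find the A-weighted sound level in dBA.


A-weighting table: 63 Hz -> -26.2 dB correction
SPL_A = SPL + correction = 71.4 + (-26.2) = 45.2 dBA


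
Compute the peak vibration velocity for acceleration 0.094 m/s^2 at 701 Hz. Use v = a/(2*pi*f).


omega = 2*pi*f = 2*pi*701 = 4404.51 rad/s
v = a / omega = 0.094 / 4404.51 = 2.1342e-05 m/s


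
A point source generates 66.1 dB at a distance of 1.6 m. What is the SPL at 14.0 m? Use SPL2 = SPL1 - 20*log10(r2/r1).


r2/r1 = 14.0/1.6 = 8.75
Correction = 20*log10(8.75) = 18.8402 dB
SPL2 = 66.1 - 18.8402 = 47.26 dB


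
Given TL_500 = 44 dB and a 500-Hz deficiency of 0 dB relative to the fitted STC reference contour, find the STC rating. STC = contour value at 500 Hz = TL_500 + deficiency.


By ASTM E413, STC = value of the fitted reference contour at 500 Hz.
Contour value at 500 Hz = TL_500 + deficiency = 44 + 0 = 44
STC = 44


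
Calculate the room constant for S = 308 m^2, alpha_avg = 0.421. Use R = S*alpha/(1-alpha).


R = 308 * 0.421 / (1 - 0.421) = 223.95 m^2


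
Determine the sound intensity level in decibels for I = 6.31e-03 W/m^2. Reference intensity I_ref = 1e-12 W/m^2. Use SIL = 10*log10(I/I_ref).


I / I_ref = 6.31e-03 / 1e-12 = 6.31e+09
SIL = 10 * log10(6.31e+09) = 98 dB


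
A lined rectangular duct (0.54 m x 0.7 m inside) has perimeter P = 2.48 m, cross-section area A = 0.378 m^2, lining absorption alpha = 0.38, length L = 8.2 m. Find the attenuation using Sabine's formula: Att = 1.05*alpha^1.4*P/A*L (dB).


alpha^1.4 = 0.38^1.4 = 0.258046
Attenuation rate = 1.05 * alpha^1.4 * P / A
= 1.05 * 0.258046 * 2.48 / 0.378 = 1.77765 dB/m
Total Att = 1.77765 * 8.2 = 14.577 dB


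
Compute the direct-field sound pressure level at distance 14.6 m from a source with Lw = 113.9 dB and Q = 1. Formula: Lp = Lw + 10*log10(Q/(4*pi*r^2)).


4*pi*r^2 = 4*pi*14.6^2 = 2678.65 m^2
Q / (4*pi*r^2) = 1 / 2678.65 = 0.000373322
Lp = 113.9 + 10*log10(0.000373322) = 79.621 dB


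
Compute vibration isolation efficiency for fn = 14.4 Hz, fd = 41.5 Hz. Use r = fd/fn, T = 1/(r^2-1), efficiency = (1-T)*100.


r = 41.5 / 14.4 = 2.88194
r^2 - 1 = 2.88194^2 - 1 = 7.30558
T = 1/7.30558 = 0.136882
Efficiency = (1 - 0.136882)*100 = 86.312 %


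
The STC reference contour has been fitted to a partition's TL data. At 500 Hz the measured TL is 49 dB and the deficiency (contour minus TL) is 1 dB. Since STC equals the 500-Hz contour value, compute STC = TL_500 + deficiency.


By ASTM E413, STC = value of the fitted reference contour at 500 Hz.
Contour value at 500 Hz = TL_500 + deficiency = 49 + 1 = 50
STC = 50


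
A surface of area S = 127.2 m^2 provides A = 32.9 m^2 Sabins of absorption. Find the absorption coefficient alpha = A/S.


Absorption coefficient = absorbed power / incident power
alpha = A / S = 32.9 / 127.2 = 0.25865


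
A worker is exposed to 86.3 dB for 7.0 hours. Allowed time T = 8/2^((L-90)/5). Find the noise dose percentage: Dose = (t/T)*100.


T_allowed = 8 / 2^((86.3 - 90)/5) = 13.3614 hr
Dose = 7.0 / 13.3614 * 100 = 52.39 %


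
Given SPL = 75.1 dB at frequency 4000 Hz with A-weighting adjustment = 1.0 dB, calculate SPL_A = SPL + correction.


A-weighting table: 4000 Hz -> 1.0 dB correction
SPL_A = SPL + correction = 75.1 + (1.0) = 76.1 dBA


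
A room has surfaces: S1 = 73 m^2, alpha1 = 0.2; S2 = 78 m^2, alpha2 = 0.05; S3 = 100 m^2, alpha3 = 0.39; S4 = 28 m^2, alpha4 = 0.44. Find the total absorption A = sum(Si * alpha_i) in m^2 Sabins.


73 * 0.2 = 14.6
78 * 0.05 = 3.9
100 * 0.39 = 39
28 * 0.44 = 12.32
A_total = 14.6 + 3.9 + 39 + 12.32 = 69.82 m^2


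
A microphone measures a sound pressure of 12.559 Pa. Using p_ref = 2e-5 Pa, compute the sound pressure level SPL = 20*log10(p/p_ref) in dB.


p / p_ref = 12.559 / 2e-5 = 627950
SPL = 20 * log10(627950) = 115.96 dB


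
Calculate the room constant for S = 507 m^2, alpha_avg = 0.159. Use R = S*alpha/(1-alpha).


R = 507 * 0.159 / (1 - 0.159) = 95.854 m^2


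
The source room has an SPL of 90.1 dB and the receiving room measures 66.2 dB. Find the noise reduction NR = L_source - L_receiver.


NR = L_source - L_receiver (difference between source and receiving room levels)
NR = 90.1 - 66.2 = 23.9 dB
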